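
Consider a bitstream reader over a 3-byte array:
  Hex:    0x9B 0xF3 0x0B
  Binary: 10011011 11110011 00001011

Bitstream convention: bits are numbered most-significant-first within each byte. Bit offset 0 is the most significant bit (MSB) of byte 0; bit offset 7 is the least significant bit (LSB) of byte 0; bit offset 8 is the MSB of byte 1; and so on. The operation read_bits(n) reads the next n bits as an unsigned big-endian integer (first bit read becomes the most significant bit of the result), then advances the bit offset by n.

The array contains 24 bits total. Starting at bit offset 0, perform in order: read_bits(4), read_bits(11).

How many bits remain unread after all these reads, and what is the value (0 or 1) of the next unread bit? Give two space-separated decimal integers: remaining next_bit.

Answer: 9 1

Derivation:
Read 1: bits[0:4] width=4 -> value=9 (bin 1001); offset now 4 = byte 0 bit 4; 20 bits remain
Read 2: bits[4:15] width=11 -> value=1529 (bin 10111111001); offset now 15 = byte 1 bit 7; 9 bits remain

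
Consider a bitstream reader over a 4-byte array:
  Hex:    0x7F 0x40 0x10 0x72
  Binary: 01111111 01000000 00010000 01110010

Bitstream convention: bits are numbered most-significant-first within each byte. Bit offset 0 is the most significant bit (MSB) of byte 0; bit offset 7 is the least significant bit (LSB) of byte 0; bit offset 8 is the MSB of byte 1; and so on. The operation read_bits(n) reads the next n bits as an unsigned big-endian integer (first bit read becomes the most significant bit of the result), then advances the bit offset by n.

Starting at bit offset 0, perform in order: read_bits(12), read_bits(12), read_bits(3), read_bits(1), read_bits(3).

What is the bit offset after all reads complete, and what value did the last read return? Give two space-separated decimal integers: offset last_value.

Answer: 31 1

Derivation:
Read 1: bits[0:12] width=12 -> value=2036 (bin 011111110100); offset now 12 = byte 1 bit 4; 20 bits remain
Read 2: bits[12:24] width=12 -> value=16 (bin 000000010000); offset now 24 = byte 3 bit 0; 8 bits remain
Read 3: bits[24:27] width=3 -> value=3 (bin 011); offset now 27 = byte 3 bit 3; 5 bits remain
Read 4: bits[27:28] width=1 -> value=1 (bin 1); offset now 28 = byte 3 bit 4; 4 bits remain
Read 5: bits[28:31] width=3 -> value=1 (bin 001); offset now 31 = byte 3 bit 7; 1 bits remain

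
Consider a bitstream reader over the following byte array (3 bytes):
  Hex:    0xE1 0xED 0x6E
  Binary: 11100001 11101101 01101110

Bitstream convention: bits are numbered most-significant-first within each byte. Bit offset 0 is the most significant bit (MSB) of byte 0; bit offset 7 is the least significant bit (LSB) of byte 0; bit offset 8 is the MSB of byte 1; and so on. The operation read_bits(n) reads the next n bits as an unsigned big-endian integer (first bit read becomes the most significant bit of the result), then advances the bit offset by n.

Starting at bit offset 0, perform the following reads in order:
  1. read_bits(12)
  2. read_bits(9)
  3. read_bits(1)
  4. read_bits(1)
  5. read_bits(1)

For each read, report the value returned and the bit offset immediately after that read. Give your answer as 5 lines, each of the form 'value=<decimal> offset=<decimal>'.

Answer: value=3614 offset=12
value=429 offset=21
value=1 offset=22
value=1 offset=23
value=0 offset=24

Derivation:
Read 1: bits[0:12] width=12 -> value=3614 (bin 111000011110); offset now 12 = byte 1 bit 4; 12 bits remain
Read 2: bits[12:21] width=9 -> value=429 (bin 110101101); offset now 21 = byte 2 bit 5; 3 bits remain
Read 3: bits[21:22] width=1 -> value=1 (bin 1); offset now 22 = byte 2 bit 6; 2 bits remain
Read 4: bits[22:23] width=1 -> value=1 (bin 1); offset now 23 = byte 2 bit 7; 1 bits remain
Read 5: bits[23:24] width=1 -> value=0 (bin 0); offset now 24 = byte 3 bit 0; 0 bits remain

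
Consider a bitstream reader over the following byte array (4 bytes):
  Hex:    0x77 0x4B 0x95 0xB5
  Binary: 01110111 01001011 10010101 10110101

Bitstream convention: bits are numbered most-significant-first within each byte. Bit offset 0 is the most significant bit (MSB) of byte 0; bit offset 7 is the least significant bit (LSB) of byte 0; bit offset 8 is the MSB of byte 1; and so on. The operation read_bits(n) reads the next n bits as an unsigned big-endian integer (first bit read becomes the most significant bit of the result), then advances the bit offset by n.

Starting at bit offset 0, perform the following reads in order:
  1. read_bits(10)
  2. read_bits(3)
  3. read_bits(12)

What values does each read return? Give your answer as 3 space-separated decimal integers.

Answer: 477 1 1835

Derivation:
Read 1: bits[0:10] width=10 -> value=477 (bin 0111011101); offset now 10 = byte 1 bit 2; 22 bits remain
Read 2: bits[10:13] width=3 -> value=1 (bin 001); offset now 13 = byte 1 bit 5; 19 bits remain
Read 3: bits[13:25] width=12 -> value=1835 (bin 011100101011); offset now 25 = byte 3 bit 1; 7 bits remain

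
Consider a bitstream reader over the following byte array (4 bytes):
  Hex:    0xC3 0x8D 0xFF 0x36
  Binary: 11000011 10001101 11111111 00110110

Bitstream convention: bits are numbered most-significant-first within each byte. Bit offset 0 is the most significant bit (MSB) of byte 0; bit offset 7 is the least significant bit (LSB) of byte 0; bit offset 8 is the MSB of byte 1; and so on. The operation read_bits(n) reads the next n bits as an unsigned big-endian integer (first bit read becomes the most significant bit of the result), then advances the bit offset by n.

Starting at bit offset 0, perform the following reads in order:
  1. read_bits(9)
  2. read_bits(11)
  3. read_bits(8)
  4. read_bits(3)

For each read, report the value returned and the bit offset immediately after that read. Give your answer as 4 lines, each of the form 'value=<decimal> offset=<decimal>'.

Answer: value=391 offset=9
value=223 offset=20
value=243 offset=28
value=3 offset=31

Derivation:
Read 1: bits[0:9] width=9 -> value=391 (bin 110000111); offset now 9 = byte 1 bit 1; 23 bits remain
Read 2: bits[9:20] width=11 -> value=223 (bin 00011011111); offset now 20 = byte 2 bit 4; 12 bits remain
Read 3: bits[20:28] width=8 -> value=243 (bin 11110011); offset now 28 = byte 3 bit 4; 4 bits remain
Read 4: bits[28:31] width=3 -> value=3 (bin 011); offset now 31 = byte 3 bit 7; 1 bits remain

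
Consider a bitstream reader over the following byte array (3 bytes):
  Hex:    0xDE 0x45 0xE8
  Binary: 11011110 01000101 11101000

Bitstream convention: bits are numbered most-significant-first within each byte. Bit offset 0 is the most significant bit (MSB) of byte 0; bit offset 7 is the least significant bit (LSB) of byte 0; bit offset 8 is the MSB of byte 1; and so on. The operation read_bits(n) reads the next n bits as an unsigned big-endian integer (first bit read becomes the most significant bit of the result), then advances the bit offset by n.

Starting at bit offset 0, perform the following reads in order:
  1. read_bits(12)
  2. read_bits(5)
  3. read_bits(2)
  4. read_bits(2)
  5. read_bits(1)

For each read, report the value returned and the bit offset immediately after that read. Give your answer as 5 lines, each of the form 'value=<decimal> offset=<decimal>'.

Answer: value=3556 offset=12
value=11 offset=17
value=3 offset=19
value=1 offset=21
value=0 offset=22

Derivation:
Read 1: bits[0:12] width=12 -> value=3556 (bin 110111100100); offset now 12 = byte 1 bit 4; 12 bits remain
Read 2: bits[12:17] width=5 -> value=11 (bin 01011); offset now 17 = byte 2 bit 1; 7 bits remain
Read 3: bits[17:19] width=2 -> value=3 (bin 11); offset now 19 = byte 2 bit 3; 5 bits remain
Read 4: bits[19:21] width=2 -> value=1 (bin 01); offset now 21 = byte 2 bit 5; 3 bits remain
Read 5: bits[21:22] width=1 -> value=0 (bin 0); offset now 22 = byte 2 bit 6; 2 bits remain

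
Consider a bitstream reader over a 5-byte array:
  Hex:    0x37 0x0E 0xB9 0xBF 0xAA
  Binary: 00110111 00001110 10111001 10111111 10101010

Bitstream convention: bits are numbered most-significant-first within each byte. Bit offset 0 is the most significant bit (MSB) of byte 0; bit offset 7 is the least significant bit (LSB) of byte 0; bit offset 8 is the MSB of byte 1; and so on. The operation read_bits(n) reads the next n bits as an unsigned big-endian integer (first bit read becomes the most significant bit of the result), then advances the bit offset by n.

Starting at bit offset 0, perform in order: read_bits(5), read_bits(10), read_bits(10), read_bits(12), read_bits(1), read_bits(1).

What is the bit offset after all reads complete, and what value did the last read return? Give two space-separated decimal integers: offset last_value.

Answer: 39 1

Derivation:
Read 1: bits[0:5] width=5 -> value=6 (bin 00110); offset now 5 = byte 0 bit 5; 35 bits remain
Read 2: bits[5:15] width=10 -> value=903 (bin 1110000111); offset now 15 = byte 1 bit 7; 25 bits remain
Read 3: bits[15:25] width=10 -> value=371 (bin 0101110011); offset now 25 = byte 3 bit 1; 15 bits remain
Read 4: bits[25:37] width=12 -> value=2037 (bin 011111110101); offset now 37 = byte 4 bit 5; 3 bits remain
Read 5: bits[37:38] width=1 -> value=0 (bin 0); offset now 38 = byte 4 bit 6; 2 bits remain
Read 6: bits[38:39] width=1 -> value=1 (bin 1); offset now 39 = byte 4 bit 7; 1 bits remain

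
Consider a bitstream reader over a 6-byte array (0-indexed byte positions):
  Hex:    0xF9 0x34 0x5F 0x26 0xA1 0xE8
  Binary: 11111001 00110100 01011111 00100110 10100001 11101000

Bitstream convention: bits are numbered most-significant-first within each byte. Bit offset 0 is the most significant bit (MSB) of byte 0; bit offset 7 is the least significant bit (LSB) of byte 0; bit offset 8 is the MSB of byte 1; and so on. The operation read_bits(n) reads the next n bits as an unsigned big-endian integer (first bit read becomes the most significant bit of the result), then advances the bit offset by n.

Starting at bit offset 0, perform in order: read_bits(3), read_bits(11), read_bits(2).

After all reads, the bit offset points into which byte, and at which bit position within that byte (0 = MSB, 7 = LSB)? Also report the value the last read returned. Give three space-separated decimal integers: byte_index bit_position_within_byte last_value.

Read 1: bits[0:3] width=3 -> value=7 (bin 111); offset now 3 = byte 0 bit 3; 45 bits remain
Read 2: bits[3:14] width=11 -> value=1613 (bin 11001001101); offset now 14 = byte 1 bit 6; 34 bits remain
Read 3: bits[14:16] width=2 -> value=0 (bin 00); offset now 16 = byte 2 bit 0; 32 bits remain

Answer: 2 0 0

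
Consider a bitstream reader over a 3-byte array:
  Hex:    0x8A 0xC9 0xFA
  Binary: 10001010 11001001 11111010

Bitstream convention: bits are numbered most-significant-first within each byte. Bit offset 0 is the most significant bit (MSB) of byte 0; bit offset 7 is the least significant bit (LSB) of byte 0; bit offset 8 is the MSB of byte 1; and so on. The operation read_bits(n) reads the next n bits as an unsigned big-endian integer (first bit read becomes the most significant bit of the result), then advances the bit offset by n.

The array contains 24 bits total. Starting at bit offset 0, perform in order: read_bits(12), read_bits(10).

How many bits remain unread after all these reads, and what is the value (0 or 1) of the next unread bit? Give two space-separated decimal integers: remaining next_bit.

Answer: 2 1

Derivation:
Read 1: bits[0:12] width=12 -> value=2220 (bin 100010101100); offset now 12 = byte 1 bit 4; 12 bits remain
Read 2: bits[12:22] width=10 -> value=638 (bin 1001111110); offset now 22 = byte 2 bit 6; 2 bits remain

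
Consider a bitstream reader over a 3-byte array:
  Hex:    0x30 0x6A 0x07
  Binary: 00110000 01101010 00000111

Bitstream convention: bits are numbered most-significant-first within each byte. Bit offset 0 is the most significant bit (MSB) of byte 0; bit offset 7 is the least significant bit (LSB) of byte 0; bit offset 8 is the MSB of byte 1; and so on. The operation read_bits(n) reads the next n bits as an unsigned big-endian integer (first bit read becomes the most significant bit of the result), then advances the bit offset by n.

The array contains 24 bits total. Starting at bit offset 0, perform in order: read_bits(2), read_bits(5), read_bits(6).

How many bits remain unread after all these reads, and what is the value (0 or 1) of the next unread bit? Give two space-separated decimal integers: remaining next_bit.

Answer: 11 0

Derivation:
Read 1: bits[0:2] width=2 -> value=0 (bin 00); offset now 2 = byte 0 bit 2; 22 bits remain
Read 2: bits[2:7] width=5 -> value=24 (bin 11000); offset now 7 = byte 0 bit 7; 17 bits remain
Read 3: bits[7:13] width=6 -> value=13 (bin 001101); offset now 13 = byte 1 bit 5; 11 bits remain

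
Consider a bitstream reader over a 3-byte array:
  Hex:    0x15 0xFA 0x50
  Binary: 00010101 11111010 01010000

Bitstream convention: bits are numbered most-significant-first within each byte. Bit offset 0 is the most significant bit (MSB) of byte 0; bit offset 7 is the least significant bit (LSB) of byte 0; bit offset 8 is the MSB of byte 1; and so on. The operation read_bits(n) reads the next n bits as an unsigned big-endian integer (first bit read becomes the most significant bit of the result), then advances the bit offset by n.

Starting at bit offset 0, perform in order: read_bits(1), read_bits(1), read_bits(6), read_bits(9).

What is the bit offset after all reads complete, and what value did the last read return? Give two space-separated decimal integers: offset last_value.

Read 1: bits[0:1] width=1 -> value=0 (bin 0); offset now 1 = byte 0 bit 1; 23 bits remain
Read 2: bits[1:2] width=1 -> value=0 (bin 0); offset now 2 = byte 0 bit 2; 22 bits remain
Read 3: bits[2:8] width=6 -> value=21 (bin 010101); offset now 8 = byte 1 bit 0; 16 bits remain
Read 4: bits[8:17] width=9 -> value=500 (bin 111110100); offset now 17 = byte 2 bit 1; 7 bits remain

Answer: 17 500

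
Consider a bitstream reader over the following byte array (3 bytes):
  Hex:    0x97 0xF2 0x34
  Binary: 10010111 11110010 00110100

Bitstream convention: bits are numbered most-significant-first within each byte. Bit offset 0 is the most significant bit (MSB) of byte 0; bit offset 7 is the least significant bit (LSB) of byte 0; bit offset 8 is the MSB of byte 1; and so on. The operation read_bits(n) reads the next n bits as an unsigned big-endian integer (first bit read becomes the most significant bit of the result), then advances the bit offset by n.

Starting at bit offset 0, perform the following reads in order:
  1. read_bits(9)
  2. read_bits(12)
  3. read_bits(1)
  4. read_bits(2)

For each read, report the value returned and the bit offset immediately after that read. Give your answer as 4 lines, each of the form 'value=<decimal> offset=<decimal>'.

Answer: value=303 offset=9
value=3654 offset=21
value=1 offset=22
value=0 offset=24

Derivation:
Read 1: bits[0:9] width=9 -> value=303 (bin 100101111); offset now 9 = byte 1 bit 1; 15 bits remain
Read 2: bits[9:21] width=12 -> value=3654 (bin 111001000110); offset now 21 = byte 2 bit 5; 3 bits remain
Read 3: bits[21:22] width=1 -> value=1 (bin 1); offset now 22 = byte 2 bit 6; 2 bits remain
Read 4: bits[22:24] width=2 -> value=0 (bin 00); offset now 24 = byte 3 bit 0; 0 bits remain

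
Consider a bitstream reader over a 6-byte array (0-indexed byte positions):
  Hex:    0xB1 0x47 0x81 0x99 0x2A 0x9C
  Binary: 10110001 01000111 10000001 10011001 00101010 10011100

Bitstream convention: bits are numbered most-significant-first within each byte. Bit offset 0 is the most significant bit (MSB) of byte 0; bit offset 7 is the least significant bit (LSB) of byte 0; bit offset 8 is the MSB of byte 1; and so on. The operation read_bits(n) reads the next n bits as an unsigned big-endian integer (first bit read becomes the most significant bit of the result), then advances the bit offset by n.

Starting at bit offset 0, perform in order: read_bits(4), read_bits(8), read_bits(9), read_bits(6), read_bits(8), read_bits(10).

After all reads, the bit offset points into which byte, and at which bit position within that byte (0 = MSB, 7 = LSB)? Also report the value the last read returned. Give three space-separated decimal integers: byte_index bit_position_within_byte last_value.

Read 1: bits[0:4] width=4 -> value=11 (bin 1011); offset now 4 = byte 0 bit 4; 44 bits remain
Read 2: bits[4:12] width=8 -> value=20 (bin 00010100); offset now 12 = byte 1 bit 4; 36 bits remain
Read 3: bits[12:21] width=9 -> value=240 (bin 011110000); offset now 21 = byte 2 bit 5; 27 bits remain
Read 4: bits[21:27] width=6 -> value=12 (bin 001100); offset now 27 = byte 3 bit 3; 21 bits remain
Read 5: bits[27:35] width=8 -> value=201 (bin 11001001); offset now 35 = byte 4 bit 3; 13 bits remain
Read 6: bits[35:45] width=10 -> value=339 (bin 0101010011); offset now 45 = byte 5 bit 5; 3 bits remain

Answer: 5 5 339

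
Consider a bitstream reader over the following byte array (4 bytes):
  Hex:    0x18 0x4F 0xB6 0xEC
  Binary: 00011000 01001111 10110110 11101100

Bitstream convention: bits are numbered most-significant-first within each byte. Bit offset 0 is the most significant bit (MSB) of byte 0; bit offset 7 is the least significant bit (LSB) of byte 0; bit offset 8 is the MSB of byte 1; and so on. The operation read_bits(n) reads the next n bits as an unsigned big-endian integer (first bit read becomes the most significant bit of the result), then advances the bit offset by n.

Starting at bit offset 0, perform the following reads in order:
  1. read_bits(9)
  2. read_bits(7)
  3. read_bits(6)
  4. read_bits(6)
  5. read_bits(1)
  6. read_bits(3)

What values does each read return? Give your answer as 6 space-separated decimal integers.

Answer: 48 79 45 46 1 4

Derivation:
Read 1: bits[0:9] width=9 -> value=48 (bin 000110000); offset now 9 = byte 1 bit 1; 23 bits remain
Read 2: bits[9:16] width=7 -> value=79 (bin 1001111); offset now 16 = byte 2 bit 0; 16 bits remain
Read 3: bits[16:22] width=6 -> value=45 (bin 101101); offset now 22 = byte 2 bit 6; 10 bits remain
Read 4: bits[22:28] width=6 -> value=46 (bin 101110); offset now 28 = byte 3 bit 4; 4 bits remain
Read 5: bits[28:29] width=1 -> value=1 (bin 1); offset now 29 = byte 3 bit 5; 3 bits remain
Read 6: bits[29:32] width=3 -> value=4 (bin 100); offset now 32 = byte 4 bit 0; 0 bits remain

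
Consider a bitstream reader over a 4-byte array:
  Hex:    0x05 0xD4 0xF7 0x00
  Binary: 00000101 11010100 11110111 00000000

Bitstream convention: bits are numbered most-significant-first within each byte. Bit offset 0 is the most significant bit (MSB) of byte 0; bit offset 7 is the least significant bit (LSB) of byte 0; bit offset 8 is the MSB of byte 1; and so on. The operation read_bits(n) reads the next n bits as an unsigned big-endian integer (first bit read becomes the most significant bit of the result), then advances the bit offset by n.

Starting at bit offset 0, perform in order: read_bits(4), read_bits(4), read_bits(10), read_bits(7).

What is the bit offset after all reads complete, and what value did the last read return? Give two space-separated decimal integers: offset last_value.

Read 1: bits[0:4] width=4 -> value=0 (bin 0000); offset now 4 = byte 0 bit 4; 28 bits remain
Read 2: bits[4:8] width=4 -> value=5 (bin 0101); offset now 8 = byte 1 bit 0; 24 bits remain
Read 3: bits[8:18] width=10 -> value=851 (bin 1101010011); offset now 18 = byte 2 bit 2; 14 bits remain
Read 4: bits[18:25] width=7 -> value=110 (bin 1101110); offset now 25 = byte 3 bit 1; 7 bits remain

Answer: 25 110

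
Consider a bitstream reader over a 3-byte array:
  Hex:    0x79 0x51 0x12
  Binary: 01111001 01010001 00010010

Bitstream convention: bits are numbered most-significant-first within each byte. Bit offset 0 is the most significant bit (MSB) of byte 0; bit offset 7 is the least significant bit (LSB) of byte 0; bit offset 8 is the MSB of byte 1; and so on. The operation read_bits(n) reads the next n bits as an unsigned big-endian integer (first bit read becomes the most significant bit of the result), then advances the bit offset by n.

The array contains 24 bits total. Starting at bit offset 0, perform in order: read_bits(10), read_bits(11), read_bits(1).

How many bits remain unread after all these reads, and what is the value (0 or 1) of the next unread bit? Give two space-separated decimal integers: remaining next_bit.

Answer: 2 1

Derivation:
Read 1: bits[0:10] width=10 -> value=485 (bin 0111100101); offset now 10 = byte 1 bit 2; 14 bits remain
Read 2: bits[10:21] width=11 -> value=546 (bin 01000100010); offset now 21 = byte 2 bit 5; 3 bits remain
Read 3: bits[21:22] width=1 -> value=0 (bin 0); offset now 22 = byte 2 bit 6; 2 bits remain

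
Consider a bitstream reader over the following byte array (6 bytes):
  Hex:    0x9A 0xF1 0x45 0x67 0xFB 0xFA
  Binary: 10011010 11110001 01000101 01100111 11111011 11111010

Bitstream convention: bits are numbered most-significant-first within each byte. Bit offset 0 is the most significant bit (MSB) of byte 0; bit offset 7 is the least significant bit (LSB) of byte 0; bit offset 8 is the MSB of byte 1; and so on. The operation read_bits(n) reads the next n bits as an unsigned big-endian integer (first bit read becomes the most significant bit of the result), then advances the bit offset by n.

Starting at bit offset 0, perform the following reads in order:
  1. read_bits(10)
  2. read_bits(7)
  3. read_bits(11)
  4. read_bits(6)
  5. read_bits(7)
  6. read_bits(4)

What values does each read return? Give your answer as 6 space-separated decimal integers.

Read 1: bits[0:10] width=10 -> value=619 (bin 1001101011); offset now 10 = byte 1 bit 2; 38 bits remain
Read 2: bits[10:17] width=7 -> value=98 (bin 1100010); offset now 17 = byte 2 bit 1; 31 bits remain
Read 3: bits[17:28] width=11 -> value=1110 (bin 10001010110); offset now 28 = byte 3 bit 4; 20 bits remain
Read 4: bits[28:34] width=6 -> value=31 (bin 011111); offset now 34 = byte 4 bit 2; 14 bits remain
Read 5: bits[34:41] width=7 -> value=119 (bin 1110111); offset now 41 = byte 5 bit 1; 7 bits remain
Read 6: bits[41:45] width=4 -> value=15 (bin 1111); offset now 45 = byte 5 bit 5; 3 bits remain

Answer: 619 98 1110 31 119 15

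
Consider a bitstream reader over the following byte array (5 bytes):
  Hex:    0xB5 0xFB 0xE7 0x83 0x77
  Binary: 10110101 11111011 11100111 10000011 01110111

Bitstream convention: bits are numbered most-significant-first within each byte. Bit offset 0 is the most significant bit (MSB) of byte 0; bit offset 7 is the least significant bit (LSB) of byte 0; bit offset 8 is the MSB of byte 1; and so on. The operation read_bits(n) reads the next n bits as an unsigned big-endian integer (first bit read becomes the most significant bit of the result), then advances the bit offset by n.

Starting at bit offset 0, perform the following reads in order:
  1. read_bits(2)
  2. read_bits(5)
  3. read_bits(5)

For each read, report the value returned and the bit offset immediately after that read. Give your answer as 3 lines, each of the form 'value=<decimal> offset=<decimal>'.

Read 1: bits[0:2] width=2 -> value=2 (bin 10); offset now 2 = byte 0 bit 2; 38 bits remain
Read 2: bits[2:7] width=5 -> value=26 (bin 11010); offset now 7 = byte 0 bit 7; 33 bits remain
Read 3: bits[7:12] width=5 -> value=31 (bin 11111); offset now 12 = byte 1 bit 4; 28 bits remain

Answer: value=2 offset=2
value=26 offset=7
value=31 offset=12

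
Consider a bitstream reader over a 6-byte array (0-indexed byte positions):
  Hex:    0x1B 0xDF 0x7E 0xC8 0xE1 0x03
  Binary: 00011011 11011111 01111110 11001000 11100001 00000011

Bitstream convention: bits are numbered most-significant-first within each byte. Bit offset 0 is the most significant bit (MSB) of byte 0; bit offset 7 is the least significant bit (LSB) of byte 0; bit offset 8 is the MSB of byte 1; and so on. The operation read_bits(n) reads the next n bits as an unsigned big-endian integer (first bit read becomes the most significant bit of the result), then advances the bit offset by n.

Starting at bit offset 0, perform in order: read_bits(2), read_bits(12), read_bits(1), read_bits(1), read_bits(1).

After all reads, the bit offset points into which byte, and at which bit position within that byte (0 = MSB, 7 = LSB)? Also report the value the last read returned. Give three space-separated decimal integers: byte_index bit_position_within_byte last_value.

Read 1: bits[0:2] width=2 -> value=0 (bin 00); offset now 2 = byte 0 bit 2; 46 bits remain
Read 2: bits[2:14] width=12 -> value=1783 (bin 011011110111); offset now 14 = byte 1 bit 6; 34 bits remain
Read 3: bits[14:15] width=1 -> value=1 (bin 1); offset now 15 = byte 1 bit 7; 33 bits remain
Read 4: bits[15:16] width=1 -> value=1 (bin 1); offset now 16 = byte 2 bit 0; 32 bits remain
Read 5: bits[16:17] width=1 -> value=0 (bin 0); offset now 17 = byte 2 bit 1; 31 bits remain

Answer: 2 1 0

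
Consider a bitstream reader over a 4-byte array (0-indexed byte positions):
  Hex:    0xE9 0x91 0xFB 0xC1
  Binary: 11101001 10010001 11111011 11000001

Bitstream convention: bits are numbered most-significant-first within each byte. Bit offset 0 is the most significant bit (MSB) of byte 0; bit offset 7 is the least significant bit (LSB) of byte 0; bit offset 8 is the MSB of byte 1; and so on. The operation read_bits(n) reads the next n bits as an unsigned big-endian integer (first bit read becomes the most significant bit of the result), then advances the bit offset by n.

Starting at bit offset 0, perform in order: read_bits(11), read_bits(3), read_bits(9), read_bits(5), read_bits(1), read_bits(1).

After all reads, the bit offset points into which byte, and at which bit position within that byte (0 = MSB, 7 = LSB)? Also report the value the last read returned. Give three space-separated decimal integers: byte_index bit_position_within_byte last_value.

Answer: 3 6 0

Derivation:
Read 1: bits[0:11] width=11 -> value=1868 (bin 11101001100); offset now 11 = byte 1 bit 3; 21 bits remain
Read 2: bits[11:14] width=3 -> value=4 (bin 100); offset now 14 = byte 1 bit 6; 18 bits remain
Read 3: bits[14:23] width=9 -> value=253 (bin 011111101); offset now 23 = byte 2 bit 7; 9 bits remain
Read 4: bits[23:28] width=5 -> value=28 (bin 11100); offset now 28 = byte 3 bit 4; 4 bits remain
Read 5: bits[28:29] width=1 -> value=0 (bin 0); offset now 29 = byte 3 bit 5; 3 bits remain
Read 6: bits[29:30] width=1 -> value=0 (bin 0); offset now 30 = byte 3 bit 6; 2 bits remain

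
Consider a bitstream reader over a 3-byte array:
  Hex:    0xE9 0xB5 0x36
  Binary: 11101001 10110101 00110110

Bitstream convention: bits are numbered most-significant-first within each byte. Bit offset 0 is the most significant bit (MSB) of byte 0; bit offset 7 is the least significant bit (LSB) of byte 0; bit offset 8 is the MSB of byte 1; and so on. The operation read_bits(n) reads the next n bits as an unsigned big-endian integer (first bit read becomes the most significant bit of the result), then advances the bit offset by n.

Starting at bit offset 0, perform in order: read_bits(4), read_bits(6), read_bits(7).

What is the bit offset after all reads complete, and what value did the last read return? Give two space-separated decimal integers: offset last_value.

Read 1: bits[0:4] width=4 -> value=14 (bin 1110); offset now 4 = byte 0 bit 4; 20 bits remain
Read 2: bits[4:10] width=6 -> value=38 (bin 100110); offset now 10 = byte 1 bit 2; 14 bits remain
Read 3: bits[10:17] width=7 -> value=106 (bin 1101010); offset now 17 = byte 2 bit 1; 7 bits remain

Answer: 17 106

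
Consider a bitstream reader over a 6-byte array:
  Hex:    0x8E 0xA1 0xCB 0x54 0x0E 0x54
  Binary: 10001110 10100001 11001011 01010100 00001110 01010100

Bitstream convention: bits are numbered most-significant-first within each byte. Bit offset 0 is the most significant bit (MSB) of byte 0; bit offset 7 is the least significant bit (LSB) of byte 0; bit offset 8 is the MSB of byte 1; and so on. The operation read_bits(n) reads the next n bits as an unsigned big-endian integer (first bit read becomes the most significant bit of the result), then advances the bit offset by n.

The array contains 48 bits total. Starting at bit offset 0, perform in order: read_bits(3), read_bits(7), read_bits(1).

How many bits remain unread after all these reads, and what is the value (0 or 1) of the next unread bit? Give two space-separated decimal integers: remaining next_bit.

Answer: 37 0

Derivation:
Read 1: bits[0:3] width=3 -> value=4 (bin 100); offset now 3 = byte 0 bit 3; 45 bits remain
Read 2: bits[3:10] width=7 -> value=58 (bin 0111010); offset now 10 = byte 1 bit 2; 38 bits remain
Read 3: bits[10:11] width=1 -> value=1 (bin 1); offset now 11 = byte 1 bit 3; 37 bits remain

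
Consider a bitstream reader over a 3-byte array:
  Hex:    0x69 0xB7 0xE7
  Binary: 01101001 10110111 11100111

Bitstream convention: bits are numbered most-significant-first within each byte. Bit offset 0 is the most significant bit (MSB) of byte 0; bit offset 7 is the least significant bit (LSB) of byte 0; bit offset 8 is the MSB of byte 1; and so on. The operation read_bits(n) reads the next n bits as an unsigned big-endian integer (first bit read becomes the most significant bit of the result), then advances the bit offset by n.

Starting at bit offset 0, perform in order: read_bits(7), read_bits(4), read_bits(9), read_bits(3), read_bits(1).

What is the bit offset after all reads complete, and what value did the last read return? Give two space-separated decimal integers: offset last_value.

Answer: 24 1

Derivation:
Read 1: bits[0:7] width=7 -> value=52 (bin 0110100); offset now 7 = byte 0 bit 7; 17 bits remain
Read 2: bits[7:11] width=4 -> value=13 (bin 1101); offset now 11 = byte 1 bit 3; 13 bits remain
Read 3: bits[11:20] width=9 -> value=382 (bin 101111110); offset now 20 = byte 2 bit 4; 4 bits remain
Read 4: bits[20:23] width=3 -> value=3 (bin 011); offset now 23 = byte 2 bit 7; 1 bits remain
Read 5: bits[23:24] width=1 -> value=1 (bin 1); offset now 24 = byte 3 bit 0; 0 bits remain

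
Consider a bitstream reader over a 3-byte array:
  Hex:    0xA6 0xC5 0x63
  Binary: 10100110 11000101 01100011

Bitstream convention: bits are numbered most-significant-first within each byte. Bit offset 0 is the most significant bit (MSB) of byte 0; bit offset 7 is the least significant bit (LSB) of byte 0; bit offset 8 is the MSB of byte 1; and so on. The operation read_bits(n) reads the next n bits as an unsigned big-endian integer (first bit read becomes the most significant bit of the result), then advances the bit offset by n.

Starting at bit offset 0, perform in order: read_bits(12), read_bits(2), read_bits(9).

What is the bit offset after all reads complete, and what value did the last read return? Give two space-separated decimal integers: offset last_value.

Read 1: bits[0:12] width=12 -> value=2668 (bin 101001101100); offset now 12 = byte 1 bit 4; 12 bits remain
Read 2: bits[12:14] width=2 -> value=1 (bin 01); offset now 14 = byte 1 bit 6; 10 bits remain
Read 3: bits[14:23] width=9 -> value=177 (bin 010110001); offset now 23 = byte 2 bit 7; 1 bits remain

Answer: 23 177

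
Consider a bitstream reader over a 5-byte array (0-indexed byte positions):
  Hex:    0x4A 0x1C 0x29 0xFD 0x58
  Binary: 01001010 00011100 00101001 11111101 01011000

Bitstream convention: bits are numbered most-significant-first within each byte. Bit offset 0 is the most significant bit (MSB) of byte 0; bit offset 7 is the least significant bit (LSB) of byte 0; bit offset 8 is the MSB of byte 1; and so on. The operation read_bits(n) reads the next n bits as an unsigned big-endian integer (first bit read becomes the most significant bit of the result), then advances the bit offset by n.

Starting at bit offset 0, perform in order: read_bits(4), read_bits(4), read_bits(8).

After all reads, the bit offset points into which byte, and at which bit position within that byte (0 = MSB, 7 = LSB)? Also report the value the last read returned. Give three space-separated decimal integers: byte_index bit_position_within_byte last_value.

Read 1: bits[0:4] width=4 -> value=4 (bin 0100); offset now 4 = byte 0 bit 4; 36 bits remain
Read 2: bits[4:8] width=4 -> value=10 (bin 1010); offset now 8 = byte 1 bit 0; 32 bits remain
Read 3: bits[8:16] width=8 -> value=28 (bin 00011100); offset now 16 = byte 2 bit 0; 24 bits remain

Answer: 2 0 28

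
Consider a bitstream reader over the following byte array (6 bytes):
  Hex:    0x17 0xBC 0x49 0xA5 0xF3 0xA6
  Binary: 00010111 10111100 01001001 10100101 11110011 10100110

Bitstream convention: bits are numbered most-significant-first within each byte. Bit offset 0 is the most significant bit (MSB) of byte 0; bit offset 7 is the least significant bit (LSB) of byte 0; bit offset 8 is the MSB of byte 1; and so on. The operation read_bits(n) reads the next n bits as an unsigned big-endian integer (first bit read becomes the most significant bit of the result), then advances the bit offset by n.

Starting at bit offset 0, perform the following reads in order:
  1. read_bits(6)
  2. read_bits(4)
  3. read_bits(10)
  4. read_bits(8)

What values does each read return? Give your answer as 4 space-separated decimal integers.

Answer: 5 14 964 154

Derivation:
Read 1: bits[0:6] width=6 -> value=5 (bin 000101); offset now 6 = byte 0 bit 6; 42 bits remain
Read 2: bits[6:10] width=4 -> value=14 (bin 1110); offset now 10 = byte 1 bit 2; 38 bits remain
Read 3: bits[10:20] width=10 -> value=964 (bin 1111000100); offset now 20 = byte 2 bit 4; 28 bits remain
Read 4: bits[20:28] width=8 -> value=154 (bin 10011010); offset now 28 = byte 3 bit 4; 20 bits remain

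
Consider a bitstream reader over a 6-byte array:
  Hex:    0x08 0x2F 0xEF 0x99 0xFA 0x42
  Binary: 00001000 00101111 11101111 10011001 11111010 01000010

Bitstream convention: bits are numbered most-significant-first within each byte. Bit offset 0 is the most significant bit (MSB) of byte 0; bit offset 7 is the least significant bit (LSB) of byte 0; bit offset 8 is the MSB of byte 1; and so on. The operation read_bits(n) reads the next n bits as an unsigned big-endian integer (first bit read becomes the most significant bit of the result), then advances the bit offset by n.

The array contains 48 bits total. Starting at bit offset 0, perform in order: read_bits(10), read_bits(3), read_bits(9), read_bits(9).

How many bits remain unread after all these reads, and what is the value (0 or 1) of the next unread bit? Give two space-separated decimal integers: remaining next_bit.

Read 1: bits[0:10] width=10 -> value=32 (bin 0000100000); offset now 10 = byte 1 bit 2; 38 bits remain
Read 2: bits[10:13] width=3 -> value=5 (bin 101); offset now 13 = byte 1 bit 5; 35 bits remain
Read 3: bits[13:22] width=9 -> value=507 (bin 111111011); offset now 22 = byte 2 bit 6; 26 bits remain
Read 4: bits[22:31] width=9 -> value=460 (bin 111001100); offset now 31 = byte 3 bit 7; 17 bits remain

Answer: 17 1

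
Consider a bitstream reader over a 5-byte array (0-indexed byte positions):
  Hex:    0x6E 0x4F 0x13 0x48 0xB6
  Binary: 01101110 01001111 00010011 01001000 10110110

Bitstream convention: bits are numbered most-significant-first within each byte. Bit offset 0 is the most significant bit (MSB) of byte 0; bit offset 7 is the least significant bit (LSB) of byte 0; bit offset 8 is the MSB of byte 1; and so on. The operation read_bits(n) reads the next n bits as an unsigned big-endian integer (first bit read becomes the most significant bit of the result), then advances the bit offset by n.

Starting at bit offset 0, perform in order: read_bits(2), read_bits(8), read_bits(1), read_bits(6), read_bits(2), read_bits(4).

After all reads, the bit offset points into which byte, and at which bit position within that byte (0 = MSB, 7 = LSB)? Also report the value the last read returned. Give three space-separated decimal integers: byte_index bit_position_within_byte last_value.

Read 1: bits[0:2] width=2 -> value=1 (bin 01); offset now 2 = byte 0 bit 2; 38 bits remain
Read 2: bits[2:10] width=8 -> value=185 (bin 10111001); offset now 10 = byte 1 bit 2; 30 bits remain
Read 3: bits[10:11] width=1 -> value=0 (bin 0); offset now 11 = byte 1 bit 3; 29 bits remain
Read 4: bits[11:17] width=6 -> value=30 (bin 011110); offset now 17 = byte 2 bit 1; 23 bits remain
Read 5: bits[17:19] width=2 -> value=0 (bin 00); offset now 19 = byte 2 bit 3; 21 bits remain
Read 6: bits[19:23] width=4 -> value=9 (bin 1001); offset now 23 = byte 2 bit 7; 17 bits remain

Answer: 2 7 9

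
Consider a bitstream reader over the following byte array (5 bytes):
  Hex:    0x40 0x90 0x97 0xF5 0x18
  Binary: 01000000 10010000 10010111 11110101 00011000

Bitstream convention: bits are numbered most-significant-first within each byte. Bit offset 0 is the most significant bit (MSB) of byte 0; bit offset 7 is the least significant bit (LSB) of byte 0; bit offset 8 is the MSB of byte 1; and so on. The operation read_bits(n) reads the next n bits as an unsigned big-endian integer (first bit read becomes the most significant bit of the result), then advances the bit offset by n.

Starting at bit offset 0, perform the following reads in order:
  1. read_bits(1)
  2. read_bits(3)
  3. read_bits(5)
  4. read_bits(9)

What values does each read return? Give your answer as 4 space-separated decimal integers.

Answer: 0 4 1 66

Derivation:
Read 1: bits[0:1] width=1 -> value=0 (bin 0); offset now 1 = byte 0 bit 1; 39 bits remain
Read 2: bits[1:4] width=3 -> value=4 (bin 100); offset now 4 = byte 0 bit 4; 36 bits remain
Read 3: bits[4:9] width=5 -> value=1 (bin 00001); offset now 9 = byte 1 bit 1; 31 bits remain
Read 4: bits[9:18] width=9 -> value=66 (bin 001000010); offset now 18 = byte 2 bit 2; 22 bits remain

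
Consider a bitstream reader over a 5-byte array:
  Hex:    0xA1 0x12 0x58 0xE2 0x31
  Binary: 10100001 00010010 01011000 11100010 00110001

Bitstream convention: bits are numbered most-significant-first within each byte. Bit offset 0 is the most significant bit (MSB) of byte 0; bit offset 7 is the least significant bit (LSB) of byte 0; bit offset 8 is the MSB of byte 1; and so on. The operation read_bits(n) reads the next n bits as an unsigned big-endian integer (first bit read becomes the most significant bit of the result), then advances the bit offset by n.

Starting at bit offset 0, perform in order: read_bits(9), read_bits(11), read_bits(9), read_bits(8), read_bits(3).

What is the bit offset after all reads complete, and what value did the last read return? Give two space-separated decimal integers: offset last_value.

Answer: 40 1

Derivation:
Read 1: bits[0:9] width=9 -> value=322 (bin 101000010); offset now 9 = byte 1 bit 1; 31 bits remain
Read 2: bits[9:20] width=11 -> value=293 (bin 00100100101); offset now 20 = byte 2 bit 4; 20 bits remain
Read 3: bits[20:29] width=9 -> value=284 (bin 100011100); offset now 29 = byte 3 bit 5; 11 bits remain
Read 4: bits[29:37] width=8 -> value=70 (bin 01000110); offset now 37 = byte 4 bit 5; 3 bits remain
Read 5: bits[37:40] width=3 -> value=1 (bin 001); offset now 40 = byte 5 bit 0; 0 bits remain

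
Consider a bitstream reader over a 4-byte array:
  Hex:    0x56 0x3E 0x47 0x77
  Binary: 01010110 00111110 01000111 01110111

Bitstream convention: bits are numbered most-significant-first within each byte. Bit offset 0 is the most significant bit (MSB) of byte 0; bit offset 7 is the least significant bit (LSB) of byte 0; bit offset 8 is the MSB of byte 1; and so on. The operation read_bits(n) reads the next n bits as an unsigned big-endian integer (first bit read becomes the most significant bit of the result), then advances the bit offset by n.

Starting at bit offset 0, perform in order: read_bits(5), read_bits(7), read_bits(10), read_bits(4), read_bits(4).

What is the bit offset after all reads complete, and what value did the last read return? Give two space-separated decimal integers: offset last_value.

Read 1: bits[0:5] width=5 -> value=10 (bin 01010); offset now 5 = byte 0 bit 5; 27 bits remain
Read 2: bits[5:12] width=7 -> value=99 (bin 1100011); offset now 12 = byte 1 bit 4; 20 bits remain
Read 3: bits[12:22] width=10 -> value=913 (bin 1110010001); offset now 22 = byte 2 bit 6; 10 bits remain
Read 4: bits[22:26] width=4 -> value=13 (bin 1101); offset now 26 = byte 3 bit 2; 6 bits remain
Read 5: bits[26:30] width=4 -> value=13 (bin 1101); offset now 30 = byte 3 bit 6; 2 bits remain

Answer: 30 13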